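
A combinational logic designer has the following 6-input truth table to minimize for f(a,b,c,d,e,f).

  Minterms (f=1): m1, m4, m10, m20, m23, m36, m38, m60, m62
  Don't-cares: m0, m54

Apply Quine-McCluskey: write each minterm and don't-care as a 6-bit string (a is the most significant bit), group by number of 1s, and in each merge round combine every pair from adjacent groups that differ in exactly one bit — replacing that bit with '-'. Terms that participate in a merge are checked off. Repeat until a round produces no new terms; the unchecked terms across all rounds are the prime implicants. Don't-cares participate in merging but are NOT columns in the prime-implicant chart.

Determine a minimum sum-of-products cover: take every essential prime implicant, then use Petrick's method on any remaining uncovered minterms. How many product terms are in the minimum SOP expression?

6

size-2^0 implicants → 000000(✓)  000001(✓)  000100(✓)  001010  010100(✓)  010111  100100(✓)  100110(✓)  110110(✓)  111100(✓)  111110(✓)
size-2^1 implicants → -00100  0-0100  000-00  00000-  1-0110  1001-0  11-110  1111-0
Unchecked terms (primes): -00100, 0-0100, 000-00, 00000-, 001010, 010111, 1-0110, 1001-0, 11-110, 1111-0
Minterm coverage:
  m1 ⊆ 00000- [E]
  m4 ⊆ -00100,0-0100,000-00
  m10 ⊆ 001010 [E]
  m20 ⊆ 0-0100 [E]
  m23 ⊆ 010111 [E]
  m36 ⊆ -00100,1001-0
  m38 ⊆ 1-0110,1001-0
  m60 ⊆ 1111-0 [E]
  m62 ⊆ 11-110,1111-0
E = {0-0100, 00000-, 001010, 010111, 1111-0}
Petrick residual → 1001-0
Cover = a'c'de'f' + a'b'c'd'e' + a'b'cd'ef' + a'bc'def + ab'c'df' + abcdf'  |cover|=6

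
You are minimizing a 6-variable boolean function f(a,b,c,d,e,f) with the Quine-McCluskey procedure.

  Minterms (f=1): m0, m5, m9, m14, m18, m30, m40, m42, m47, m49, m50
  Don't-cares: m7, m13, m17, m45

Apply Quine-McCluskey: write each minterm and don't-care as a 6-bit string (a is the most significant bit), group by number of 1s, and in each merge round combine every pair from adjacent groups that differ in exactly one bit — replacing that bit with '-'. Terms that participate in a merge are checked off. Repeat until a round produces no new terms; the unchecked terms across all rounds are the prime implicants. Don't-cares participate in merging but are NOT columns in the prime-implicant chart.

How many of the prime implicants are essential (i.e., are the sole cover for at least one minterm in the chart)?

7

Round 0: 000000 000101✓ 000111✓ 001001✓ 001101✓ 001110✓ 010001✓ 010010✓ 011110✓ 101000✓ 101010✓ 101101✓ 101111✓ 110001✓ 110010✓
Round 1: -01101 -10001 -10010 0-1110 00-101 0001-1 001-01 1010-0 1011-1
PIs = {-01101, -10001, -10010, 0-1110, 00-101, 000000, 0001-1, 001-01, 1010-0, 1011-1}
Coverage chart:
  m0: 000000 ←essential
  m5: 00-101,0001-1
  m9: 001-01 ←essential
  m14: 0-1110 ←essential
  m18: -10010 ←essential
  m30: 0-1110 ←essential
  m40: 1010-0 ←essential
  m42: 1010-0 ←essential
  m47: 1011-1 ←essential
  m49: -10001 ←essential
  m50: -10010 ←essential
Essential: -10001, -10010, 0-1110, 000000, 001-01, 1010-0, 1011-1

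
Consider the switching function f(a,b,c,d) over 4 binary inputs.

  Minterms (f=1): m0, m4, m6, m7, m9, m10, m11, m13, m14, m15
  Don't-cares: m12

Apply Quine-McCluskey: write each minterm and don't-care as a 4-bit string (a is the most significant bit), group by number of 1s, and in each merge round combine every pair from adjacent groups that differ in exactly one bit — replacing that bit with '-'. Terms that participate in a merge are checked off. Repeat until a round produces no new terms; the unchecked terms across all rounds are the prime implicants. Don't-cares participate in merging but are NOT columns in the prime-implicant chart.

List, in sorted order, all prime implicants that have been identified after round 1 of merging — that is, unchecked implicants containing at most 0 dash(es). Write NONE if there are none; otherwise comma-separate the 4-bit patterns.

NONE

size-2^0 implicants → 0000(✓)  0100(✓)  0110(✓)  0111(✓)  1001(✓)  1010(✓)  1011(✓)  1100(✓)  1101(✓)  1110(✓)  1111(✓)
size-2^1 implicants → -100(✓)  -110(✓)  -111(✓)  0-00  01-0(✓)  011-(✓)  1-01(✓)  1-10(✓)  1-11(✓)  10-1(✓)  101-(✓)  11-0(✓)  11-1(✓)  110-(✓)  111-(✓)
size-2^2 implicants → -1-0  -11-  1--1  1-1-  11--
Unchecked terms (primes): -1-0, -11-, 0-00, 1--1, 1-1-, 11--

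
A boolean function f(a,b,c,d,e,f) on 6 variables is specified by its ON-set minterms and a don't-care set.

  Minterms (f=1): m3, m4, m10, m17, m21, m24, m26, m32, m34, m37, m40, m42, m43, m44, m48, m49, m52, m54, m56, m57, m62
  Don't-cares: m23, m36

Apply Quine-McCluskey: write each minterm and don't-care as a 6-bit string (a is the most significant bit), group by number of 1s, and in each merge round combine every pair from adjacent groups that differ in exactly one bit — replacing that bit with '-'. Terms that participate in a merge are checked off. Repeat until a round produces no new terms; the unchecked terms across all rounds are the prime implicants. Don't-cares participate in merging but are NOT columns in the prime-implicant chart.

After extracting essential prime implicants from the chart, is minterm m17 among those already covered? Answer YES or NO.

[col 0] 000011, 000100*, 001010*, 010001*, 010101*, 010111*, 011000*, 011010*, 100000*, 100010*, 100100*, 100101*, 101000*, 101010*, 101011*, 101100*, 110000*, 110001*, 110100*, 110110*, 111000*, 111001*, 111110*
[col 1] -00100, -01010, -10001, -11000, 0-1010, 010-01, 0101-1, 0110-0, 1-0000*, 1-0100*, 1-1000*, 10-000*, 10-010*, 10-100*, 100-00*, 1000-0*, 10010-, 101-00*, 1010-0*, 10101-, 11-000*, 11-001*, 11-110, 110-00*, 11000-*, 1101-0, 11100-*
[col 2] 1--000, 1-0-00, 10--00, 10-0-0, 11-00-
Prime implicants: -00100, -01010, -10001, -11000, 0-1010, 000011, 010-01, 0101-1, 0110-0, 1--000, 1-0-00, 10--00, 10-0-0, 10010-, 10101-, 11-00-, 11-110, 1101-0
PI chart (minterm → PIs covering it):
  3 | 000011  (sole → essential)
  4 | -00100  (sole → essential)
  10 | -01010,0-1010
  17 | -10001,010-01
  21 | 010-01,0101-1
  24 | -11000,0110-0
  26 | 0-1010,0110-0
  32 | 1--000,1-0-00,10--00,10-0-0
  34 | 10-0-0  (sole → essential)
  37 | 10010-  (sole → essential)
  40 | 1--000,10--00,10-0-0
  42 | -01010,10-0-0,10101-
  43 | 10101-  (sole → essential)
  44 | 10--00  (sole → essential)
  48 | 1--000,1-0-00,11-00-
  49 | -10001,11-00-
  52 | 1-0-00,1101-0
  54 | 11-110,1101-0
  56 | -11000,1--000,11-00-
  57 | 11-00-  (sole → essential)
  62 | 11-110  (sole → essential)
Essential prime implicants: -00100, 000011, 10--00, 10-0-0, 10010-, 10101-, 11-00-, 11-110

NO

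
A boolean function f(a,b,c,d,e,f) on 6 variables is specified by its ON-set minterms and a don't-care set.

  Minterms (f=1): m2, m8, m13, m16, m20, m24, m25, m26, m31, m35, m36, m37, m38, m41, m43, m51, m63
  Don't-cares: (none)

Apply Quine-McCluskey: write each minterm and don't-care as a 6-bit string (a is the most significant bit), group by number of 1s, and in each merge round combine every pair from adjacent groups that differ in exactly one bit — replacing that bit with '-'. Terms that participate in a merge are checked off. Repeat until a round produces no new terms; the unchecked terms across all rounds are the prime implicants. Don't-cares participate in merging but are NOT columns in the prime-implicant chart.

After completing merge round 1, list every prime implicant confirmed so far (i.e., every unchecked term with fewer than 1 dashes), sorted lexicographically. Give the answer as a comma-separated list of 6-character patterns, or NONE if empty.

000010, 001101

size-2^0 implicants → 000010  001000(✓)  001101  010000(✓)  010100(✓)  011000(✓)  011001(✓)  011010(✓)  011111(✓)  100011(✓)  100100(✓)  100101(✓)  100110(✓)  101001(✓)  101011(✓)  110011(✓)  111111(✓)
size-2^1 implicants → -11111  0-1000  01-000  010-00  0110-0  01100-  1-0011  10-011  1001-0  10010-  1010-1
Unchecked terms (primes): -11111, 0-1000, 000010, 001101, 01-000, 010-00, 0110-0, 01100-, 1-0011, 10-011, 1001-0, 10010-, 1010-1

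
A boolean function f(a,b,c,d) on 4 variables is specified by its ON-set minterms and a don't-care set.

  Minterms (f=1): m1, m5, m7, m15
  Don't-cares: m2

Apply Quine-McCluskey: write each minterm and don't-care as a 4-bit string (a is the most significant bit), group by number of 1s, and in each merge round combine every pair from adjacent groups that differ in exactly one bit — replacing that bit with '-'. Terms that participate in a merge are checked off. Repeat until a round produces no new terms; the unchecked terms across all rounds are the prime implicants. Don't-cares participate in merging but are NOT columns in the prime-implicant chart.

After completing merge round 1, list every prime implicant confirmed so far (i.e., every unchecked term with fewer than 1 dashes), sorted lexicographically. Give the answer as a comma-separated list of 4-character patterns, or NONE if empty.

0010

Round 0: 0001✓ 0010 0101✓ 0111✓ 1111✓
Round 1: -111 0-01 01-1
PIs = {-111, 0-01, 0010, 01-1}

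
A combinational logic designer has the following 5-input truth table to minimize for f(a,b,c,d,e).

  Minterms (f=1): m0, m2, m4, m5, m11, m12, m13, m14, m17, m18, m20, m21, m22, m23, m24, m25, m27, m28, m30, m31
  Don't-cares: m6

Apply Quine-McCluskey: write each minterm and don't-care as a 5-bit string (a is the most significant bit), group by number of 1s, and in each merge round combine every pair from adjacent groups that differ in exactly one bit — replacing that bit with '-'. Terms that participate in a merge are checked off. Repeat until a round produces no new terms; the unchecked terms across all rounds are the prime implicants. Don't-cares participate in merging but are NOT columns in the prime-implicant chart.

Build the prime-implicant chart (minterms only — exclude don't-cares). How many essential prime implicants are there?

5

size-2^0 implicants → 00000(✓)  00010(✓)  00100(✓)  00101(✓)  00110(✓)  01011(✓)  01100(✓)  01101(✓)  01110(✓)  10001(✓)  10010(✓)  10100(✓)  10101(✓)  10110(✓)  10111(✓)  11000(✓)  11001(✓)  11011(✓)  11100(✓)  11110(✓)  11111(✓)
size-2^1 implicants → -0010(✓)  -0100(✓)  -0101(✓)  -0110(✓)  -1011  -1100(✓)  -1110(✓)  0-100(✓)  0-101(✓)  0-110(✓)  00-00(✓)  00-10(✓)  000-0(✓)  001-0(✓)  0010-(✓)  011-0(✓)  0110-(✓)  1-001  1-100(✓)  1-110(✓)  1-111(✓)  10-01  10-10(✓)  101-0(✓)  101-1(✓)  1010-(✓)  1011-(✓)  11-00  11-11  110-1  1100-  111-0(✓)  1111-(✓)
size-2^2 implicants → --100(✓)  --110(✓)  -0-10  -01-0(✓)  -010-  -11-0(✓)  0-1-0(✓)  0-10-  00--0  1-1-0(✓)  1-11-  101--
size-2^3 implicants → --1-0
Unchecked terms (primes): --1-0, -0-10, -010-, -1011, 0-10-, 00--0, 1-001, 1-11-, 10-01, 101--, 11-00, 11-11, 110-1, 1100-
Minterm coverage:
  m0 ⊆ 00--0 [E]
  m2 ⊆ -0-10,00--0
  m4 ⊆ --1-0,-010-,0-10-,00--0
  m5 ⊆ -010-,0-10-
  m11 ⊆ -1011 [E]
  m12 ⊆ --1-0,0-10-
  m13 ⊆ 0-10- [E]
  m14 ⊆ --1-0 [E]
  m17 ⊆ 1-001,10-01
  m18 ⊆ -0-10 [E]
  m20 ⊆ --1-0,-010-,101--
  m21 ⊆ -010-,10-01,101--
  m22 ⊆ --1-0,-0-10,1-11-,101--
  m23 ⊆ 1-11-,101--
  m24 ⊆ 11-00,1100-
  m25 ⊆ 1-001,110-1,1100-
  m27 ⊆ -1011,11-11,110-1
  m28 ⊆ --1-0,11-00
  m30 ⊆ --1-0,1-11-
  m31 ⊆ 1-11-,11-11
E = {--1-0, -0-10, -1011, 0-10-, 00--0}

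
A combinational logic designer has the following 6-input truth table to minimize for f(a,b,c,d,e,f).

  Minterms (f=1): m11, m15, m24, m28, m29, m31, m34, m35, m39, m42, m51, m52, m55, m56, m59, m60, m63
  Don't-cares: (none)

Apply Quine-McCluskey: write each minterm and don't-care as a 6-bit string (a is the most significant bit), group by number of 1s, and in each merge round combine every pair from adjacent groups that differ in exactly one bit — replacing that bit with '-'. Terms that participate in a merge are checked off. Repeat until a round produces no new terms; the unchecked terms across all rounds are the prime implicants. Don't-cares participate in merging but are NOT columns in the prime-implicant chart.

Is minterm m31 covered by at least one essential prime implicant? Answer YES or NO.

[col 0] 001011*, 001111*, 011000*, 011100*, 011101*, 011111*, 100010*, 100011*, 100111*, 101010*, 110011*, 110100*, 110111*, 111000*, 111011*, 111100*, 111111*
[col 1] -11000*, -11100*, -11111, 0-1111, 001-11, 011-00*, 0111-1, 01110-, 1-0011*, 1-0111*, 10-010, 100-11*, 10001-, 11-011*, 11-100, 11-111*, 110-11*, 111-00*, 111-11*
[col 2] -11-00, 1-0-11, 11--11
Prime implicants: -11-00, -11111, 0-1111, 001-11, 0111-1, 01110-, 1-0-11, 10-010, 10001-, 11--11, 11-100
PI chart (minterm → PIs covering it):
  11 | 001-11  (sole → essential)
  15 | 0-1111,001-11
  24 | -11-00  (sole → essential)
  28 | -11-00,01110-
  29 | 0111-1,01110-
  31 | -11111,0-1111,0111-1
  34 | 10-010,10001-
  35 | 1-0-11,10001-
  39 | 1-0-11  (sole → essential)
  42 | 10-010  (sole → essential)
  51 | 1-0-11,11--11
  52 | 11-100  (sole → essential)
  55 | 1-0-11,11--11
  56 | -11-00  (sole → essential)
  59 | 11--11  (sole → essential)
  60 | -11-00,11-100
  63 | -11111,11--11
Essential prime implicants: -11-00, 001-11, 1-0-11, 10-010, 11--11, 11-100

NO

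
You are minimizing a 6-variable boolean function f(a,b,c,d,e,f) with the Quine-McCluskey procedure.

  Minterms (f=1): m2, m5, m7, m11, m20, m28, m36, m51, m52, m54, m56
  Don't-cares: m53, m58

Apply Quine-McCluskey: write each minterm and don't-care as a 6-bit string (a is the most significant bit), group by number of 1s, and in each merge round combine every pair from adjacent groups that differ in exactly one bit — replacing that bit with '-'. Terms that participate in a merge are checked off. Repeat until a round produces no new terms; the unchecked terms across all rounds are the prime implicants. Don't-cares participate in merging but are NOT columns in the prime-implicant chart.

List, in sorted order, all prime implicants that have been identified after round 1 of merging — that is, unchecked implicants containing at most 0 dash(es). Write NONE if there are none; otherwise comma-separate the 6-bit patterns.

size-2^0 implicants → 000010  000101(✓)  000111(✓)  001011  010100(✓)  011100(✓)  100100(✓)  110011  110100(✓)  110101(✓)  110110(✓)  111000(✓)  111010(✓)
size-2^1 implicants → -10100  0001-1  01-100  1-0100  1101-0  11010-  1110-0
Unchecked terms (primes): -10100, 000010, 0001-1, 001011, 01-100, 1-0100, 110011, 1101-0, 11010-, 1110-0

000010, 001011, 110011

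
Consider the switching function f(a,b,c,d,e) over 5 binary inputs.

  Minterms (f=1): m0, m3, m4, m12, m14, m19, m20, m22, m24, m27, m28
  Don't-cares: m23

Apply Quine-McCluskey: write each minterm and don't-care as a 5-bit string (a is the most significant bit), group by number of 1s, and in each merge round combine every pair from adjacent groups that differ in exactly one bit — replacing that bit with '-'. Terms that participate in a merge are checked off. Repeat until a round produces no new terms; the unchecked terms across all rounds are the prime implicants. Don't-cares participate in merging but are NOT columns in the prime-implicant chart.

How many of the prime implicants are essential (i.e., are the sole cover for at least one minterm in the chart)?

5

[col 0] 00000*, 00011*, 00100*, 01100*, 01110*, 10011*, 10100*, 10110*, 10111*, 11000*, 11011*, 11100*
[col 1] -0011, -0100*, -1100*, 0-100*, 00-00, 011-0, 1-011, 1-100*, 10-11, 101-0, 1011-, 11-00
[col 2] --100
Prime implicants: --100, -0011, 00-00, 011-0, 1-011, 10-11, 101-0, 1011-, 11-00
PI chart (minterm → PIs covering it):
  0 | 00-00  (sole → essential)
  3 | -0011  (sole → essential)
  4 | --100,00-00
  12 | --100,011-0
  14 | 011-0  (sole → essential)
  19 | -0011,1-011,10-11
  20 | --100,101-0
  22 | 101-0,1011-
  24 | 11-00  (sole → essential)
  27 | 1-011  (sole → essential)
  28 | --100,11-00
Essential prime implicants: -0011, 00-00, 011-0, 1-011, 11-00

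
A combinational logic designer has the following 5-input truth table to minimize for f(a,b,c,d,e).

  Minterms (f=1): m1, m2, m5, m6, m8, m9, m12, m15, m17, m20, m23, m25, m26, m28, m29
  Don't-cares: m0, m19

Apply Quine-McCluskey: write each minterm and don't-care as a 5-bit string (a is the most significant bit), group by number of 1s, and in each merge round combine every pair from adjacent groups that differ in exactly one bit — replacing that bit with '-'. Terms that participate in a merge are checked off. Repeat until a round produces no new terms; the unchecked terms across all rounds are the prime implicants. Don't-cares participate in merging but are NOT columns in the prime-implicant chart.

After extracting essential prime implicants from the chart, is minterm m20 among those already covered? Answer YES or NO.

Round 0: 00000✓ 00001✓ 00010✓ 00101✓ 00110✓ 01000✓ 01001✓ 01100✓ 01111 10001✓ 10011✓ 10100✓ 10111✓ 11001✓ 11010 11100✓ 11101✓
Round 1: -0001✓ -1001✓ -1100 0-000✓ 0-001✓ 00-01 00-10 000-0 0000-✓ 01-00 0100-✓ 1-001✓ 1-100 10-11 100-1 11-01 1110-
Round 2: --001 0-00-
PIs = {--001, -1100, 0-00-, 00-01, 00-10, 000-0, 01-00, 01111, 1-100, 10-11, 100-1, 11-01, 11010, 1110-}
Coverage chart:
  m1: --001,0-00-,00-01
  m2: 00-10,000-0
  m5: 00-01 ←essential
  m6: 00-10 ←essential
  m8: 0-00-,01-00
  m9: --001,0-00-
  m12: -1100,01-00
  m15: 01111 ←essential
  m17: --001,100-1
  m20: 1-100 ←essential
  m23: 10-11 ←essential
  m25: --001,11-01
  m26: 11010 ←essential
  m28: -1100,1-100,1110-
  m29: 11-01,1110-
Essential: 00-01, 00-10, 01111, 1-100, 10-11, 11010

YES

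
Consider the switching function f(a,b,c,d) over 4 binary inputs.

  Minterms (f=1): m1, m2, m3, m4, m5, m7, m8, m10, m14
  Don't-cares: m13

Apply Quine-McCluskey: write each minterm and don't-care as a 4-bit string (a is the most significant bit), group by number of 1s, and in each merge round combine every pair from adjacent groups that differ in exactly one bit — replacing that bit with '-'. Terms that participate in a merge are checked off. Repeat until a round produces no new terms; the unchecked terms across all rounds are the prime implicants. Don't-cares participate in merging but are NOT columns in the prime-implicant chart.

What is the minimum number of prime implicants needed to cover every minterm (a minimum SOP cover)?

Round 0: 0001✓ 0010✓ 0011✓ 0100✓ 0101✓ 0111✓ 1000✓ 1010✓ 1101✓ 1110✓
Round 1: -010 -101 0-01✓ 0-11✓ 00-1✓ 001- 01-1✓ 010- 1-10 10-0
Round 2: 0--1
PIs = {-010, -101, 0--1, 001-, 010-, 1-10, 10-0}
Coverage chart:
  m1: 0--1 ←essential
  m2: -010,001-
  m3: 0--1,001-
  m4: 010- ←essential
  m5: -101,0--1,010-
  m7: 0--1 ←essential
  m8: 10-0 ←essential
  m10: -010,1-10,10-0
  m14: 1-10 ←essential
Essential: 0--1, 010-, 1-10, 10-0
Petrick residual → -010
Min cover (5 terms): b'cd' + a'd + a'bc' + acd' + ab'd'

5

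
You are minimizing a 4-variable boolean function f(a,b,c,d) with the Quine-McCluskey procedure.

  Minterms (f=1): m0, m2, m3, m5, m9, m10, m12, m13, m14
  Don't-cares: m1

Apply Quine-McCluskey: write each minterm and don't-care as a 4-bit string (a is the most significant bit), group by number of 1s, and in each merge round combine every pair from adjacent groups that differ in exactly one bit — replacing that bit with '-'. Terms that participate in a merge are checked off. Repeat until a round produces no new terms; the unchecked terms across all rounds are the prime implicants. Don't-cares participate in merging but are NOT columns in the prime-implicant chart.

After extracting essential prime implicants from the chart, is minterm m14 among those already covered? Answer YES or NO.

Round 0: 0000✓ 0001✓ 0010✓ 0011✓ 0101✓ 1001✓ 1010✓ 1100✓ 1101✓ 1110✓
Round 1: -001✓ -010 -101✓ 0-01✓ 00-0✓ 00-1✓ 000-✓ 001-✓ 1-01✓ 1-10 11-0 110-
Round 2: --01 00--
PIs = {--01, -010, 00--, 1-10, 11-0, 110-}
Coverage chart:
  m0: 00-- ←essential
  m2: -010,00--
  m3: 00-- ←essential
  m5: --01 ←essential
  m9: --01 ←essential
  m10: -010,1-10
  m12: 11-0,110-
  m13: --01,110-
  m14: 1-10,11-0
Essential: --01, 00--

NO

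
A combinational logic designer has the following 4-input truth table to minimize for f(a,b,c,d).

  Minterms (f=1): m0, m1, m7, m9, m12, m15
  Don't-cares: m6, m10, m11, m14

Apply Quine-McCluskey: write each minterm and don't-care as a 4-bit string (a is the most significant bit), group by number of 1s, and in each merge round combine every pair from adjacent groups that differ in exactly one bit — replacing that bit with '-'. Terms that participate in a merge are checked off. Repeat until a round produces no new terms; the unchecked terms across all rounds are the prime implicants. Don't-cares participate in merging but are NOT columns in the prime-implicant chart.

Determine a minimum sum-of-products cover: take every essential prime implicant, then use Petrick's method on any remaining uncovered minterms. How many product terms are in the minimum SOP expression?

size-2^0 implicants → 0000(✓)  0001(✓)  0110(✓)  0111(✓)  1001(✓)  1010(✓)  1011(✓)  1100(✓)  1110(✓)  1111(✓)
size-2^1 implicants → -001  -110(✓)  -111(✓)  000-  011-(✓)  1-10(✓)  1-11(✓)  10-1  101-(✓)  11-0  111-(✓)
size-2^2 implicants → -11-  1-1-
Unchecked terms (primes): -001, -11-, 000-, 1-1-, 10-1, 11-0
Minterm coverage:
  m0 ⊆ 000- [E]
  m1 ⊆ -001,000-
  m7 ⊆ -11- [E]
  m9 ⊆ -001,10-1
  m12 ⊆ 11-0 [E]
  m15 ⊆ -11-,1-1-
E = {-11-, 000-, 11-0}
Petrick residual → -001
Cover = b'c'd + bc + a'b'c' + abd'  |cover|=4

4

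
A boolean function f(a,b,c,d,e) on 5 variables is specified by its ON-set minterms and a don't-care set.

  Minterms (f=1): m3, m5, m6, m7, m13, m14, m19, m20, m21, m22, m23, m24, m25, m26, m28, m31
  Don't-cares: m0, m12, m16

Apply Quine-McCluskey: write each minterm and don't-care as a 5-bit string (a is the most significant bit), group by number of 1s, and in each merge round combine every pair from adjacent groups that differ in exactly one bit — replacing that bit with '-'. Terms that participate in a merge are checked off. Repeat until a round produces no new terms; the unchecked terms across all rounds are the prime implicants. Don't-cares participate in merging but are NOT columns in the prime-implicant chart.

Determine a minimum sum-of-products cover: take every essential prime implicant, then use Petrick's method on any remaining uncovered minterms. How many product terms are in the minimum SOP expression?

Round 0: 00000✓ 00011✓ 00101✓ 00110✓ 00111✓ 01100✓ 01101✓ 01110✓ 10000✓ 10011✓ 10100✓ 10101✓ 10110✓ 10111✓ 11000✓ 11001✓ 11010✓ 11100✓ 11111✓
Round 1: -0000 -0011✓ -0101✓ -0110✓ -0111✓ -1100 0-101 0-110 00-11✓ 001-1✓ 0011-✓ 011-0 0110- 1-000✓ 1-100✓ 1-111 10-00✓ 10-11✓ 101-0✓ 101-1✓ 1010-✓ 1011-✓ 11-00✓ 110-0 1100-
Round 2: -0-11 -01-1 -011- 1--00 101--
PIs = {-0-11, -0000, -01-1, -011-, -1100, 0-101, 0-110, 011-0, 0110-, 1--00, 1-111, 101--, 110-0, 1100-}
Coverage chart:
  m3: -0-11 ←essential
  m5: -01-1,0-101
  m6: -011-,0-110
  m7: -0-11,-01-1,-011-
  m13: 0-101,0110-
  m14: 0-110,011-0
  m19: -0-11 ←essential
  m20: 1--00,101--
  m21: -01-1,101--
  m22: -011-,101--
  m23: -0-11,-01-1,-011-,1-111,101--
  m24: 1--00,110-0,1100-
  m25: 1100- ←essential
  m26: 110-0 ←essential
  m28: -1100,1--00
  m31: 1-111 ←essential
Essential: -0-11, 1-111, 110-0, 1100-
Petrick residual → -1100, 0-101, 0-110, 101--
Min cover (8 terms): b'de + bcd'e' + a'cd'e + a'cde' + acde + ab'c + abc'e' + abc'd'

8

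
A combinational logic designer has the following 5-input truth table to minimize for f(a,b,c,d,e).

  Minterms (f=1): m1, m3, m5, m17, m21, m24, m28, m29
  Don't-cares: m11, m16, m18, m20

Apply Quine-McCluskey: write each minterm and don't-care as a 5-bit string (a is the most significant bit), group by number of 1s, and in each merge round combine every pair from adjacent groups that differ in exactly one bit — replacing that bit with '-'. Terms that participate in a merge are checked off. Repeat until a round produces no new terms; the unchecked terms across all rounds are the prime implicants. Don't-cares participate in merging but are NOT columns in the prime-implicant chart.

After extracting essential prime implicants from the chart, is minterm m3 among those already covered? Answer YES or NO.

[col 0] 00001*, 00011*, 00101*, 01011*, 10000*, 10001*, 10010*, 10100*, 10101*, 11000*, 11100*, 11101*
[col 1] -0001*, -0101*, 0-011, 00-01*, 000-1, 1-000*, 1-100*, 1-101*, 10-00*, 10-01*, 100-0, 1000-*, 1010-*, 11-00*, 1110-*
[col 2] -0-01, 1--00, 1-10-, 10-0-
Prime implicants: -0-01, 0-011, 000-1, 1--00, 1-10-, 10-0-, 100-0
PI chart (minterm → PIs covering it):
  1 | -0-01,000-1
  3 | 0-011,000-1
  5 | -0-01  (sole → essential)
  17 | -0-01,10-0-
  21 | -0-01,1-10-,10-0-
  24 | 1--00  (sole → essential)
  28 | 1--00,1-10-
  29 | 1-10-  (sole → essential)
Essential prime implicants: -0-01, 1--00, 1-10-

NO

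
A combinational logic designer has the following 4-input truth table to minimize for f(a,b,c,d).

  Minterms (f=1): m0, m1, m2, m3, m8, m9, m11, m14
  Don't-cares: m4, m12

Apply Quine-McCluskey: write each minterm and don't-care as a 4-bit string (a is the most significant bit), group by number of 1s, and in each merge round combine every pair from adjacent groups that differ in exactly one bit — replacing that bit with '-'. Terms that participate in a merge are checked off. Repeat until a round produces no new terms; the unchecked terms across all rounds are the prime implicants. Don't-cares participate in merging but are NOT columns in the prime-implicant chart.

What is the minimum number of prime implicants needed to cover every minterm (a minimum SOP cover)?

4

[col 0] 0000*, 0001*, 0010*, 0011*, 0100*, 1000*, 1001*, 1011*, 1100*, 1110*
[col 1] -000*, -001*, -011*, -100*, 0-00*, 00-0*, 00-1*, 000-*, 001-*, 1-00*, 10-1*, 100-*, 11-0
[col 2] --00, -0-1, -00-, 00--
Prime implicants: --00, -0-1, -00-, 00--, 11-0
PI chart (minterm → PIs covering it):
  0 | --00,-00-,00--
  1 | -0-1,-00-,00--
  2 | 00--  (sole → essential)
  3 | -0-1,00--
  8 | --00,-00-
  9 | -0-1,-00-
  11 | -0-1  (sole → essential)
  14 | 11-0  (sole → essential)
Essential prime implicants: -0-1, 00--, 11-0
Petrick residual → --00
Minimum SOP uses 4 PIs: c'd' + b'd + a'b' + abd'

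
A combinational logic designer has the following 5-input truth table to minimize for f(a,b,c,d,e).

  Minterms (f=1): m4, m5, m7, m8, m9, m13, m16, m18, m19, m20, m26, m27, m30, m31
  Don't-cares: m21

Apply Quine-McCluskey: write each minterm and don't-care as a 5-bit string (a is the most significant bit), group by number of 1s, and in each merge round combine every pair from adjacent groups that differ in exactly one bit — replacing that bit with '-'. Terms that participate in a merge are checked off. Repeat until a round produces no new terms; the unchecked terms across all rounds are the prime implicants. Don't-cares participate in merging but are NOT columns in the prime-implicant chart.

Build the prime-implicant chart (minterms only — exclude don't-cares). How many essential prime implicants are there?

5

[col 0] 00100*, 00101*, 00111*, 01000*, 01001*, 01101*, 10000*, 10010*, 10011*, 10100*, 10101*, 11010*, 11011*, 11110*, 11111*
[col 1] -0100*, -0101*, 0-101, 001-1, 0010-*, 01-01, 0100-, 1-010*, 1-011*, 10-00, 100-0, 1001-*, 1010-*, 11-10*, 11-11*, 1101-*, 1111-*
[col 2] -010-, 1-01-, 11-1-
Prime implicants: -010-, 0-101, 001-1, 01-01, 0100-, 1-01-, 10-00, 100-0, 11-1-
PI chart (minterm → PIs covering it):
  4 | -010-  (sole → essential)
  5 | -010-,0-101,001-1
  7 | 001-1  (sole → essential)
  8 | 0100-  (sole → essential)
  9 | 01-01,0100-
  13 | 0-101,01-01
  16 | 10-00,100-0
  18 | 1-01-,100-0
  19 | 1-01-  (sole → essential)
  20 | -010-,10-00
  26 | 1-01-,11-1-
  27 | 1-01-,11-1-
  30 | 11-1-  (sole → essential)
  31 | 11-1-  (sole → essential)
Essential prime implicants: -010-, 001-1, 0100-, 1-01-, 11-1-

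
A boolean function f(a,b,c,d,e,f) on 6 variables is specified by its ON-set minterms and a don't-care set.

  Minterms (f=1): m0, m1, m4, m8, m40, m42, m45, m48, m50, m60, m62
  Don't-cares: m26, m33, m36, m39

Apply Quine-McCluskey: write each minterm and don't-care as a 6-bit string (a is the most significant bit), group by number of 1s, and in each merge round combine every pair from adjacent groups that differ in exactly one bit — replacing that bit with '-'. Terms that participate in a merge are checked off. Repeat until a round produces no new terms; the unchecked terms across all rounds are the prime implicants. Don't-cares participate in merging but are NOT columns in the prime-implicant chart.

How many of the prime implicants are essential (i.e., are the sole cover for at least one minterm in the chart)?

size-2^0 implicants → 000000(✓)  000001(✓)  000100(✓)  001000(✓)  011010  100001(✓)  100100(✓)  100111  101000(✓)  101010(✓)  101101  110000(✓)  110010(✓)  111100(✓)  111110(✓)
size-2^1 implicants → -00001  -00100  -01000  00-000  000-00  00000-  1010-0  1100-0  1111-0
Unchecked terms (primes): -00001, -00100, -01000, 00-000, 000-00, 00000-, 011010, 100111, 1010-0, 101101, 1100-0, 1111-0
Minterm coverage:
  m0 ⊆ 00-000,000-00,00000-
  m1 ⊆ -00001,00000-
  m4 ⊆ -00100,000-00
  m8 ⊆ -01000,00-000
  m40 ⊆ -01000,1010-0
  m42 ⊆ 1010-0 [E]
  m45 ⊆ 101101 [E]
  m48 ⊆ 1100-0 [E]
  m50 ⊆ 1100-0 [E]
  m60 ⊆ 1111-0 [E]
  m62 ⊆ 1111-0 [E]
E = {1010-0, 101101, 1100-0, 1111-0}

4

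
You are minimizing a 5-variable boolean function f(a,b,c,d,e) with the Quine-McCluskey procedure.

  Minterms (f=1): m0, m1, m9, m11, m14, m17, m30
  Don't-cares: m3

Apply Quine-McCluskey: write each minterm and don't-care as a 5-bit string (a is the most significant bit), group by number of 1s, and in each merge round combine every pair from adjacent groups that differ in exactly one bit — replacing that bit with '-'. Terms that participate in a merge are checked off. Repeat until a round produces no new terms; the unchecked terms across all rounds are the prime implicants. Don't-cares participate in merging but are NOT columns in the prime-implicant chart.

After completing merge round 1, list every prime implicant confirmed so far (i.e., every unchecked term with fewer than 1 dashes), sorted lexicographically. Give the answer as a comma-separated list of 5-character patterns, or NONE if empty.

[col 0] 00000*, 00001*, 00011*, 01001*, 01011*, 01110*, 10001*, 11110*
[col 1] -0001, -1110, 0-001*, 0-011*, 000-1*, 0000-, 010-1*
[col 2] 0-0-1
Prime implicants: -0001, -1110, 0-0-1, 0000-

NONE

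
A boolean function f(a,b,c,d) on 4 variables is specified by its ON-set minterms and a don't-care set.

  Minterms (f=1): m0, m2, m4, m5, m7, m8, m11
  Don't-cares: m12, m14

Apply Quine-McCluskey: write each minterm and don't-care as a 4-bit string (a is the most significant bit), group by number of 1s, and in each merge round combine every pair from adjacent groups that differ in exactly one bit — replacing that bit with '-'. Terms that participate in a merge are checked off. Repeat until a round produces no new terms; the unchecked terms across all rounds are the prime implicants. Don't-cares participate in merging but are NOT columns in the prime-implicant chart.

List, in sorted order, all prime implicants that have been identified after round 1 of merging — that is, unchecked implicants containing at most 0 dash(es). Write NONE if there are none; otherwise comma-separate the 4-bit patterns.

1011

size-2^0 implicants → 0000(✓)  0010(✓)  0100(✓)  0101(✓)  0111(✓)  1000(✓)  1011  1100(✓)  1110(✓)
size-2^1 implicants → -000(✓)  -100(✓)  0-00(✓)  00-0  01-1  010-  1-00(✓)  11-0
size-2^2 implicants → --00
Unchecked terms (primes): --00, 00-0, 01-1, 010-, 1011, 11-0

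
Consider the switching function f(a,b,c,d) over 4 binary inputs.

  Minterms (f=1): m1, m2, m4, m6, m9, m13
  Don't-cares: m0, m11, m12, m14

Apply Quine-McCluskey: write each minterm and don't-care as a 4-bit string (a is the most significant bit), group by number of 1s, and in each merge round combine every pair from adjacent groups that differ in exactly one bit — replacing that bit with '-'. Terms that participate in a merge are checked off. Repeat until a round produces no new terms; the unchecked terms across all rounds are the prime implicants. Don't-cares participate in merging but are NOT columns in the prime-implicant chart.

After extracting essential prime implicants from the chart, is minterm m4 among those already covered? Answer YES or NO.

YES

[col 0] 0000*, 0001*, 0010*, 0100*, 0110*, 1001*, 1011*, 1100*, 1101*, 1110*
[col 1] -001, -100*, -110*, 0-00*, 0-10*, 00-0*, 000-, 01-0*, 1-01, 10-1, 11-0*, 110-
[col 2] -1-0, 0--0
Prime implicants: -001, -1-0, 0--0, 000-, 1-01, 10-1, 110-
PI chart (minterm → PIs covering it):
  1 | -001,000-
  2 | 0--0  (sole → essential)
  4 | -1-0,0--0
  6 | -1-0,0--0
  9 | -001,1-01,10-1
  13 | 1-01,110-
Essential prime implicants: 0--0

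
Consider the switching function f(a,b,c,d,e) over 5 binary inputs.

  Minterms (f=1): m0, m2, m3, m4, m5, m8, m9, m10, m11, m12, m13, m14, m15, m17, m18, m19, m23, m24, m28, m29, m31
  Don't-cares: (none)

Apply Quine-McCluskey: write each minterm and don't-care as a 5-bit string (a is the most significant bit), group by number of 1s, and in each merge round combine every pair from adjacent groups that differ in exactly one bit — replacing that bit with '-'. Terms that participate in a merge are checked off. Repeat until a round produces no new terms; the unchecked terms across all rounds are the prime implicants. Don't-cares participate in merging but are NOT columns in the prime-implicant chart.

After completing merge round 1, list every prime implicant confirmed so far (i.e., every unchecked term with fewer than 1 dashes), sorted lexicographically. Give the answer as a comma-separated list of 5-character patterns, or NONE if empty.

NONE

Round 0: 00000✓ 00010✓ 00011✓ 00100✓ 00101✓ 01000✓ 01001✓ 01010✓ 01011✓ 01100✓ 01101✓ 01110✓ 01111✓ 10001✓ 10010✓ 10011✓ 10111✓ 11000✓ 11100✓ 11101✓ 11111✓
Round 1: -0010✓ -0011✓ -1000✓ -1100✓ -1101✓ -1111✓ 0-000✓ 0-010✓ 0-011✓ 0-100✓ 0-101✓ 00-00✓ 000-0✓ 0001-✓ 0010-✓ 01-00✓ 01-01✓ 01-10✓ 01-11✓ 010-0✓ 010-1✓ 0100-✓ 0101-✓ 011-0✓ 011-1✓ 0110-✓ 0111-✓ 1-111 10-11 100-1 1001-✓ 11-00✓ 111-1✓ 1110-✓
Round 2: -001- -1-00 -11-1 -110- 0--00 0-0-0 0-01- 0-10- 01--0✓ 01--1✓ 01-0-✓ 01-1-✓ 010--✓ 011--✓
Round 3: 01---
PIs = {-001-, -1-00, -11-1, -110-, 0--00, 0-0-0, 0-01-, 0-10-, 01---, 1-111, 10-11, 100-1}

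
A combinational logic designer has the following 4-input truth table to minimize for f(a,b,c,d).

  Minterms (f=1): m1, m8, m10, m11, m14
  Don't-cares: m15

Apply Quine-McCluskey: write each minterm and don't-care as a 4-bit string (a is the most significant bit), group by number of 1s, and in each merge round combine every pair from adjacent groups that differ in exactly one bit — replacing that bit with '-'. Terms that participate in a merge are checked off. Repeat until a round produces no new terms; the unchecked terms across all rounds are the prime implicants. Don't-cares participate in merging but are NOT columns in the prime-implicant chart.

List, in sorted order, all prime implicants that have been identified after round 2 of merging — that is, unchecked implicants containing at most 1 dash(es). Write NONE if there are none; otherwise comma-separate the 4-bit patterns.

Round 0: 0001 1000✓ 1010✓ 1011✓ 1110✓ 1111✓
Round 1: 1-10✓ 1-11✓ 10-0 101-✓ 111-✓
Round 2: 1-1-
PIs = {0001, 1-1-, 10-0}

0001, 10-0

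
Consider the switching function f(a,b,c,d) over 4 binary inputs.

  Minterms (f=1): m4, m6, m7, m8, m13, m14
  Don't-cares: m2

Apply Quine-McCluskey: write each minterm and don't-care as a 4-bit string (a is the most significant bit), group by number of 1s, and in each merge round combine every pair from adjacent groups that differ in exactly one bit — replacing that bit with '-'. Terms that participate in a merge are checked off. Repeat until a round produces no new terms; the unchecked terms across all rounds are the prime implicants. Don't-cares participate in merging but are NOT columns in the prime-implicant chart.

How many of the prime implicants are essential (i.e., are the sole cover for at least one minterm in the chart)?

Round 0: 0010✓ 0100✓ 0110✓ 0111✓ 1000 1101 1110✓
Round 1: -110 0-10 01-0 011-
PIs = {-110, 0-10, 01-0, 011-, 1000, 1101}
Coverage chart:
  m4: 01-0 ←essential
  m6: -110,0-10,01-0,011-
  m7: 011- ←essential
  m8: 1000 ←essential
  m13: 1101 ←essential
  m14: -110 ←essential
Essential: -110, 01-0, 011-, 1000, 1101

5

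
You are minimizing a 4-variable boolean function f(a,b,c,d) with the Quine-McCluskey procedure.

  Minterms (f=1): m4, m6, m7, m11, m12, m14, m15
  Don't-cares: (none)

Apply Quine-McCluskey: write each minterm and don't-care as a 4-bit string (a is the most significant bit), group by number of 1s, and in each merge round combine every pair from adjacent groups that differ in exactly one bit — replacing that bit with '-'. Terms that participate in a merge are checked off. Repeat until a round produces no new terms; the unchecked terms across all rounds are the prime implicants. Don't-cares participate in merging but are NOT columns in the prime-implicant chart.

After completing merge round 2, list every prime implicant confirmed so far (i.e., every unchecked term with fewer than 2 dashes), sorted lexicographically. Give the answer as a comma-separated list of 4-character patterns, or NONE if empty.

Round 0: 0100✓ 0110✓ 0111✓ 1011✓ 1100✓ 1110✓ 1111✓
Round 1: -100✓ -110✓ -111✓ 01-0✓ 011-✓ 1-11 11-0✓ 111-✓
Round 2: -1-0 -11-
PIs = {-1-0, -11-, 1-11}

1-11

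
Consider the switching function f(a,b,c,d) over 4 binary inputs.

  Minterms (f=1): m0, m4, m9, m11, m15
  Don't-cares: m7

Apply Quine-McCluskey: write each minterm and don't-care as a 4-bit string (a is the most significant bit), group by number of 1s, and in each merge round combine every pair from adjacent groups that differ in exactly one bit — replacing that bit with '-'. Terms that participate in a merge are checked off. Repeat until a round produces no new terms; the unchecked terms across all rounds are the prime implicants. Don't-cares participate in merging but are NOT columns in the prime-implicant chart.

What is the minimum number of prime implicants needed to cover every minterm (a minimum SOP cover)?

[col 0] 0000*, 0100*, 0111*, 1001*, 1011*, 1111*
[col 1] -111, 0-00, 1-11, 10-1
Prime implicants: -111, 0-00, 1-11, 10-1
PI chart (minterm → PIs covering it):
  0 | 0-00  (sole → essential)
  4 | 0-00  (sole → essential)
  9 | 10-1  (sole → essential)
  11 | 1-11,10-1
  15 | -111,1-11
Essential prime implicants: 0-00, 10-1
Petrick residual → -111
Minimum SOP uses 3 PIs: bcd + a'c'd' + ab'd

3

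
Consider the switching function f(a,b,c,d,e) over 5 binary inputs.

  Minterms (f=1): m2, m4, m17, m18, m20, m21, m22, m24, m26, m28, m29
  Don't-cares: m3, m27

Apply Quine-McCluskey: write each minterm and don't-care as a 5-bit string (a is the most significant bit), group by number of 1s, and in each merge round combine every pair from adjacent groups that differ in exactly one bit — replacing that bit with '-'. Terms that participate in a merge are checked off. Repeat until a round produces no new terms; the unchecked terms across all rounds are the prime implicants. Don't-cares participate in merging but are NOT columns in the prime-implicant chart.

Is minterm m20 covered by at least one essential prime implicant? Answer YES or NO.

size-2^0 implicants → 00010(✓)  00011(✓)  00100(✓)  10001(✓)  10010(✓)  10100(✓)  10101(✓)  10110(✓)  11000(✓)  11010(✓)  11011(✓)  11100(✓)  11101(✓)
size-2^1 implicants → -0010  -0100  0001-  1-010  1-100(✓)  1-101(✓)  10-01  10-10  101-0  1010-(✓)  11-00  110-0  1101-  1110-(✓)
size-2^2 implicants → 1-10-
Unchecked terms (primes): -0010, -0100, 0001-, 1-010, 1-10-, 10-01, 10-10, 101-0, 11-00, 110-0, 1101-
Minterm coverage:
  m2 ⊆ -0010,0001-
  m4 ⊆ -0100 [E]
  m17 ⊆ 10-01 [E]
  m18 ⊆ -0010,1-010,10-10
  m20 ⊆ -0100,1-10-,101-0
  m21 ⊆ 1-10-,10-01
  m22 ⊆ 10-10,101-0
  m24 ⊆ 11-00,110-0
  m26 ⊆ 1-010,110-0,1101-
  m28 ⊆ 1-10-,11-00
  m29 ⊆ 1-10- [E]
E = {-0100, 1-10-, 10-01}

YES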